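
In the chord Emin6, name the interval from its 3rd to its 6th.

Spelling the chord: E, G, B, C#.
3rd = G; 6th = C#.
4 letter names make it a fourth; at 6 semitones (a half step wider than perfect) the quality is augmented.

augmented fourth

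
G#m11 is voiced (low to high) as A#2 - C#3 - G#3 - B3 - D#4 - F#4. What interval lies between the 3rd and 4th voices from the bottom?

Those voices are G#3 and B3.
3 letter names make it a third; at 3 semitones (a half step narrower than major) the quality is minor.

minor 3rd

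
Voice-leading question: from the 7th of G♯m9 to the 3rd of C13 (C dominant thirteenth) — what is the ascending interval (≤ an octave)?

minor seventh

The 7th of G♯m9 is F♯; the 3rd of C13 (C dominant thirteenth) is E.
F♯ up to E is 10 semitones, a half step narrower than a major seventh, so the interval is minor.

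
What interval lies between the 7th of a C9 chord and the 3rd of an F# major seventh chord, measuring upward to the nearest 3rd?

The 7th of C9 is Bb; the 3rd of F# major seventh is A#.
Bb up to A# is 12 semitones, a half step wider than a major seventh, so the interval is augmented.

augmented 7th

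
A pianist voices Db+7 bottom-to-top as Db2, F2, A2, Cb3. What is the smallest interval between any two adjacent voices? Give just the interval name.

Adjacent intervals: Db2→F2 = major third; F2→A2 = major third; A2→Cb3 = diminished third.
The smallest is A2 to Cb3, a diminished third (2 semitones).

diminished third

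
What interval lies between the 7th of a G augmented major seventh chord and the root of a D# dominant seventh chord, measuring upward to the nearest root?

The 7th of G augmented major seventh is F#; the root of D# dominant seventh is D#.
Counting 6 letters and 9 half steps from F# gives a major sixth.

major 6th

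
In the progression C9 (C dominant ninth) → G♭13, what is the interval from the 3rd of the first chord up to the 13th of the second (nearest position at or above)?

diminished octave

C9 (C dominant ninth) has E as its 3rd, and G♭13 has E♭ as its 13th.
E up to E♭ is 11 semitones, a half step narrower than a perfect octave, so the interval is diminished.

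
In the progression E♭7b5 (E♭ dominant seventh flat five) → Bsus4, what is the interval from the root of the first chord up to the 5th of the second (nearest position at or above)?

augmented 2nd

E♭7b5 (E♭ dominant seventh flat five) has E♭ as its root, and Bsus4 has F♯ as its 5th.
From E♭ to F♯: 3 semitones over a second = augmented.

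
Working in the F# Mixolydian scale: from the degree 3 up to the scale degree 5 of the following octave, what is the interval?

minor tenth

The scale runs F# G# A# B C# D# E.
That puts A# below C#.
From A# to C#: 15 semitones over a tenth = minor.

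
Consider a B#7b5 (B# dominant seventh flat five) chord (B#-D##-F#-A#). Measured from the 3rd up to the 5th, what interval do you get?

d3

So we need the interval from D## up to F#.
From D## to F#: 2 semitones over a third = diminished.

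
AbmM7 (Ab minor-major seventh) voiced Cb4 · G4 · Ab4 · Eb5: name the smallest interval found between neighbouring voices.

Adjacent intervals: Cb4→G4 = augmented fifth; G4→Ab4 = minor second; Ab4→Eb5 = perfect fifth.
The smallest is G4 to Ab4, a minor second (1 semitone).

minor second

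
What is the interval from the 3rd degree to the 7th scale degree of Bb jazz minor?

augmented fifth

Bb melodic minor: Bb C Db Eb F G A.
The 3rd degree is Db and the scale degree 7 is A.
Db up to A is 8 semitones, a half step wider than a perfect fifth, so the interval is augmented.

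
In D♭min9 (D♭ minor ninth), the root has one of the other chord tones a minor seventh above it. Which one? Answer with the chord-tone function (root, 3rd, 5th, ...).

7th

Spelling the chord: D♭ F♭ A♭ C♭ E♭.
The root is D♭. A minor seventh above D♭ is C♭.
C♭ is the chord's 7th.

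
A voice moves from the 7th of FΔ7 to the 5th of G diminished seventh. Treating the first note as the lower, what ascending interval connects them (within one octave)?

FΔ7 has E as its 7th, and G diminished seventh has D♭ as its 5th.
7 letter names make it a seventh; at 9 semitones (a whole step narrower than major) the quality is diminished.

d7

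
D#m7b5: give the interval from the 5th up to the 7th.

major third

The chord tones of D#m7b5 (D# half-diminished seventh) are D#–F#–A–C#.
So we need the interval from A up to C#.
Counting 3 letters and 4 half steps from A gives a major third.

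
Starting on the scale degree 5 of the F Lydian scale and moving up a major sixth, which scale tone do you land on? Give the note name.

The scale is F G A B C D E.
The scale degree 5 is C; a major sixth above that is A — scale degree 3.

A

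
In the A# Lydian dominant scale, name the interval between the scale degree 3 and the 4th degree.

A# lydian dominant: A# B# C## D## E# F## G#.
So we need the interval from C## up to D##.
From C## to D## is 2 semitones, exactly the major second.

major second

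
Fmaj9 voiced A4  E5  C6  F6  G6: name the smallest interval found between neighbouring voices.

Adjacent intervals: A4→E5 = perfect fifth; E5→C6 = minor sixth; C6→F6 = perfect fourth; F6→G6 = major second.
The smallest is F6 to G6, a major second (2 semitones).

major second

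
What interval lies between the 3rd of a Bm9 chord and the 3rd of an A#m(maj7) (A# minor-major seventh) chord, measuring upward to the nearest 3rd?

Bm9 has D as its 3rd, and A#m(maj7) (A# minor-major seventh) has C# as its 3rd.
Counting 7 letters and 11 half steps from D gives a major seventh.

M7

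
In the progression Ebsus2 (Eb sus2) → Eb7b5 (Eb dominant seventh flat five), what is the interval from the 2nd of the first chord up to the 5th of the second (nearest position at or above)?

diminished 4th

Ebsus2 (Eb sus2) has F as its 2nd, and Eb7b5 (Eb dominant seventh flat five) has Bbb as its 5th.
4 letter names make it a fourth; at 4 semitones (a half step narrower than perfect) the quality is diminished.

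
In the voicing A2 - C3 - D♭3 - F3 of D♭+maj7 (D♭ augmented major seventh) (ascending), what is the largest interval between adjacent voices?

major third

Adjacent intervals: A2→C3 = minor third; C3→D♭3 = minor second; D♭3→F3 = major third.
The largest is D♭3 to F3, a major third (4 semitones).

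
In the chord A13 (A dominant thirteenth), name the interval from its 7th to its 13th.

The chord tones of A13 (A dominant thirteenth) are A C♯ E G B F♯.
So we need the interval from G up to F♯.
Counting 7 letters and 11 half steps from G gives a major seventh.

major seventh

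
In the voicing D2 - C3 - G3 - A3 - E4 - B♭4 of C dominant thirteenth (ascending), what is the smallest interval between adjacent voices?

Adjacent intervals: D2→C3 = minor seventh; C3→G3 = perfect fifth; G3→A3 = major second; A3→E4 = perfect fifth; E4→B♭4 = diminished fifth.
The smallest is G3 to A3, a major second (2 semitones).

major second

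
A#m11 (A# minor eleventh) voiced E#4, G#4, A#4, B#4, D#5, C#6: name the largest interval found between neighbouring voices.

Adjacent intervals: E#4→G#4 = minor third; G#4→A#4 = major second; A#4→B#4 = major second; B#4→D#5 = minor third; D#5→C#6 = minor seventh.
The largest is D#5 to C#6, a minor seventh (10 semitones).

minor 7th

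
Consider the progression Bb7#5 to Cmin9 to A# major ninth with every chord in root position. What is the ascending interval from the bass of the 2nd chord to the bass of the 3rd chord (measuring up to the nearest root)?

The roots are C and A#.
From C to A#: 10 semitones over a sixth = augmented.

augmented 6th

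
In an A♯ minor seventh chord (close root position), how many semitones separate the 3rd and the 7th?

A♯-7 (A♯ minor seventh) is spelled A♯-C♯-E♯-G♯.
C♯ to G♯ is a perfect fifth: 7 semitones.

7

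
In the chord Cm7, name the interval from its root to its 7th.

m7

Spelling the chord: C E♭ G B♭.
So we need the interval from C up to B♭.
C up to B♭ is 10 semitones, a half step narrower than a major seventh, so the interval is minor.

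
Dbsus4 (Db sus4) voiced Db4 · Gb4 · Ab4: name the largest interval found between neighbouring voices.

perfect fourth

Adjacent intervals: Db4→Gb4 = perfect fourth; Gb4→Ab4 = major second.
The largest is Db4 to Gb4, a perfect fourth (5 semitones).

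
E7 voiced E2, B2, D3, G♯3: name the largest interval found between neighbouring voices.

Adjacent intervals: E2→B2 = perfect fifth; B2→D3 = minor third; D3→G♯3 = augmented fourth.
The largest is E2 to B2, a perfect fifth (7 semitones).

perfect 5th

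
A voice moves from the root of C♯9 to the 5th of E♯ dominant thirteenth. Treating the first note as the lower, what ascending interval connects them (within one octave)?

C♯9 has C♯ as its root, and E♯ dominant thirteenth has B♯ as its 5th.
From C♯ to B♯ is 11 semitones, exactly the major seventh.

major 7th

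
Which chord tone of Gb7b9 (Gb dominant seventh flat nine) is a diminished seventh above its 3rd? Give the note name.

Gb7b9 (Gb dominant seventh flat nine): Gb-Bb-Db-Fb-Abb.
The 3rd is Bb. A diminished seventh above Bb is Abb.
Abb is the chord's 9th.

Abb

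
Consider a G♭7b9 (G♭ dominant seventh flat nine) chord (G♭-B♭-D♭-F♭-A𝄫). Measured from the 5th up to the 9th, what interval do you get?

diminished fifth

That puts D♭ below A𝄫.
5 letter names make it a fifth; at 6 semitones (a half step narrower than perfect) the quality is diminished.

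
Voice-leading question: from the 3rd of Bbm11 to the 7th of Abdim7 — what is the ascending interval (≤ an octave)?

diminished 4th

The 3rd of Bbm11 is Db; the 7th of Abdim7 is Gbb.
4 letter names make it a fourth; at 4 semitones (a half step narrower than perfect) the quality is diminished.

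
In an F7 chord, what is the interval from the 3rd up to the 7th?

diminished fifth

Spelling the chord: F–A–C–Eb.
That puts A below Eb.
A up to Eb is 6 semitones, a half step narrower than a perfect fifth, so the interval is diminished.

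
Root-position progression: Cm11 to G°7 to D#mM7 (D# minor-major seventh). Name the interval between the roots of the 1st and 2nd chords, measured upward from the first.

perfect fifth

The roots are C and G.
Counting 5 letters and 7 half steps from C gives a perfect fifth.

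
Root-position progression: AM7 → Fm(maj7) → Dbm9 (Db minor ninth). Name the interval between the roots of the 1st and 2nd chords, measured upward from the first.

The roots are A and F.
From A to F: 8 semitones over a sixth = minor.

minor sixth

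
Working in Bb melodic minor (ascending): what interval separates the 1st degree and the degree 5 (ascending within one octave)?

perfect fifth

Bb melodic minor: Bb C Db Eb F G A.
The 1st degree is Bb and the 5th scale degree is F.
Counting 5 letters and 7 half steps from Bb gives a perfect fifth.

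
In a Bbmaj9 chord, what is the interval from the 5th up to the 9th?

perfect 5th

Bb major ninth is spelled Bb–D–F–A–C.
The 5th is F and the 9th is C.
F up to C spans 5 letter names and 7 semitones — a perfect fifth.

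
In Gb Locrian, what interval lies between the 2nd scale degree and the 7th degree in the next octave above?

Gb locrian: Gb Abb Bbb Cb Dbb Ebb Fb.
So we need the interval from Abb up to Fb.
Counting 13 letters and 21 half steps from Abb gives a major thirteenth.

M13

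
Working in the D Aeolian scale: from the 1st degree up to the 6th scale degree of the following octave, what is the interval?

m13

Spelling the D Aeolian scale: D E F G A B♭ C.
The 1st degree is D and the degree 6 (up an octave) is B♭.
D up to B♭ is 20 semitones, a half step narrower than a major thirteenth, so the interval is minor.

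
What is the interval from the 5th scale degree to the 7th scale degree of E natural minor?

The scale runs E F♯ G A B C D.
So we need the interval from B up to D.
3 letter names make it a third; at 3 semitones (a half step narrower than major) the quality is minor.

minor 3rd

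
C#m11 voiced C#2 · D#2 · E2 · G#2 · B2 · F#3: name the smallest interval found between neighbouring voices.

minor 2nd

Adjacent intervals: C#2→D#2 = major second; D#2→E2 = minor second; E2→G#2 = major third; G#2→B2 = minor third; B2→F#3 = perfect fifth.
The smallest is D#2 to E2, a minor second (1 semitone).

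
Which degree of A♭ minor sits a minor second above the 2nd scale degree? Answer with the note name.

The scale is A♭ B♭ C♭ D♭ E♭ F♭ G♭.
The 2nd scale degree is B♭; a minor second above that is C♭ — scale degree 3.

Cb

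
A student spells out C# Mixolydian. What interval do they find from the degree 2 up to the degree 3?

The scale runs C# D# E# F# G# A# B.
So we need the interval from D# up to E#.
Counting 2 letters and 2 half steps from D# gives a major second.

major 2nd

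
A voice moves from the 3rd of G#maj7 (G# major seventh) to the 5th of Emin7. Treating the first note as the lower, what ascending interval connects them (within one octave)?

The 3rd of G#maj7 (G# major seventh) is B#; the 5th of Emin7 is B.
From B# to B: 11 semitones over an octave = diminished.

diminished 8th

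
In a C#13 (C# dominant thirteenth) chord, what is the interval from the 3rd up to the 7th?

diminished 5th

Spelling the chord: C#, E#, G#, B, D#, A#.
That puts E# below B.
5 letter names make it a fifth; at 6 semitones (a half step narrower than perfect) the quality is diminished.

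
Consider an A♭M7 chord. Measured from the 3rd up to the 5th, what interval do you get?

m3

A♭maj7: A♭-C-E♭-G.
3rd = C; 5th = E♭.
From C to E♭: 3 semitones over a third = minor.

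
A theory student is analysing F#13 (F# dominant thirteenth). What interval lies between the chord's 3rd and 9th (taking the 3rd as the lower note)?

F#13 is spelled F#–A#–C#–E–G#–D#.
That puts A# below G#.
7 letter names make it a seventh; at 10 semitones (a half step narrower than major) the quality is minor.

minor seventh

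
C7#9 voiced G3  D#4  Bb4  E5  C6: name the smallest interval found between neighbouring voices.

augmented fourth

Adjacent intervals: G3→D#4 = augmented fifth; D#4→Bb4 = diminished sixth; Bb4→E5 = augmented fourth; E5→C6 = minor sixth.
The smallest is Bb4 to E5, an augmented fourth (6 semitones).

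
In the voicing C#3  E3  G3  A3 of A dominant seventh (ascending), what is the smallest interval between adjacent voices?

M2

Adjacent intervals: C#3→E3 = minor third; E3→G3 = minor third; G3→A3 = major second.
The smallest is G3 to A3, a major second (2 semitones).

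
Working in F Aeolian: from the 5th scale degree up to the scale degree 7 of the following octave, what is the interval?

Spelling F Aeolian: F G Ab Bb C Db Eb.
5th scale degree = C; 7th scale degree (up an octave) = Eb.
C up to Eb is 15 semitones, a half step narrower than a major tenth, so the interval is minor.

m10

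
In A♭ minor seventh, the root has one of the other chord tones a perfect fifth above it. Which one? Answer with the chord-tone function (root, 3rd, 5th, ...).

5th

A♭m7 is spelled A♭, C♭, E♭, G♭.
The root is A♭. A perfect fifth above A♭ is E♭.
E♭ is the chord's 5th.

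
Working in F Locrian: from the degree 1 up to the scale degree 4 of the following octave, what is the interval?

The scale runs F Gb Ab Bb Cb Db Eb.
So we need the interval from F up to Bb.
From F to Bb is 17 semitones, exactly the perfect eleventh.

perfect 11th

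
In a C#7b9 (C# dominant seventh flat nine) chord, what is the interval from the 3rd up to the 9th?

diminished seventh

Spelling the chord: C#-E#-G#-B-D.
3rd = E#; 9th = D.
7 letter names make it a seventh; at 9 semitones (a whole step narrower than major) the quality is diminished.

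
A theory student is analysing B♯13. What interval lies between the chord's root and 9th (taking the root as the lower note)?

major ninth

Spelling the chord: B♯-D𝄪-F𝄪-A♯-C𝄪-G𝄪.
So we need the interval from B♯ up to C𝄪.
Counting 9 letters and 14 half steps from B♯ gives a major ninth.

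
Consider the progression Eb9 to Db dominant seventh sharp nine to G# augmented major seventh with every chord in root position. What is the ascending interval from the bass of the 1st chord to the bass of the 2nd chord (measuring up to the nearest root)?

The roots are Eb and Db.
From Eb to Db: 10 semitones over a seventh = minor.

minor 7th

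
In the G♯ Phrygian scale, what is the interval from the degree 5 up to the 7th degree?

Spelling the G♯ Phrygian scale: G♯ A B C♯ D♯ E F♯.
Degree 5 = D♯; scale degree 7 = F♯.
3 letter names make it a third; at 3 semitones (a half step narrower than major) the quality is minor.

minor third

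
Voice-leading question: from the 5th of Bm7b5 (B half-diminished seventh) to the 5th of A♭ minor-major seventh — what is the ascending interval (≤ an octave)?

minor seventh

The 5th of Bm7b5 (B half-diminished seventh) is F; the 5th of A♭ minor-major seventh is E♭.
7 letter names make it a seventh; at 10 semitones (a half step narrower than major) the quality is minor.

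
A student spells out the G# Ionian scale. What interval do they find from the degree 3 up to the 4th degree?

G# major: G# A# B# C# D# E# F##.
So we need the interval from B# up to C#.
2 letter names make it a second; at 1 semitone (a half step narrower than major) the quality is minor.

minor 2nd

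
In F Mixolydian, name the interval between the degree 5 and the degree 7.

F mixolydian: F G A Bb C D Eb.
So we need the interval from C up to Eb.
From C to Eb: 3 semitones over a third = minor.

minor third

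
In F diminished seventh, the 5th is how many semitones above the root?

Spelling the chord: F, A♭, C♭, E𝄫.
F to C♭ is a diminished fifth: 6 semitones.

6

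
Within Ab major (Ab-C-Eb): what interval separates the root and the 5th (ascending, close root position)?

So we need the interval from Ab up to Eb.
Counting 5 letters and 7 half steps from Ab gives a perfect fifth.

P5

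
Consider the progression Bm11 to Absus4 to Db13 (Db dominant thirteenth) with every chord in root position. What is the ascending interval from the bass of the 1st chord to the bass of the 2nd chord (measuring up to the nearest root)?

diminished 7th

The roots are B and Ab.
From B to Ab: 9 semitones over a seventh = diminished.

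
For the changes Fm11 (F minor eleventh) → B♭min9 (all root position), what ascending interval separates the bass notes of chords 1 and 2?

perfect fourth

The roots are F and B♭.
Counting 4 letters and 5 half steps from F gives a perfect fourth.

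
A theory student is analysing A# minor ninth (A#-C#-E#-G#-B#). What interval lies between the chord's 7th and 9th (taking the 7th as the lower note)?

So we need the interval from G# up to B#.
G# up to B# spans 3 letter names and 4 semitones — a major third.

major 3rd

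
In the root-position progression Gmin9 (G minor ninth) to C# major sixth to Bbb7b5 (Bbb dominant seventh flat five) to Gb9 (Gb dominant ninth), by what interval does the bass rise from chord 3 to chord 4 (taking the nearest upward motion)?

The roots are Bbb and Gb.
From Bbb to Gb is 9 semitones, exactly the major sixth.

major sixth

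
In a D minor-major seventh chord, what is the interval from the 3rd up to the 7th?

Dm(maj7) (D minor-major seventh): D F A C#.
That puts F below C#.
5 letter names make it a fifth; at 8 semitones (a half step wider than perfect) the quality is augmented.

A5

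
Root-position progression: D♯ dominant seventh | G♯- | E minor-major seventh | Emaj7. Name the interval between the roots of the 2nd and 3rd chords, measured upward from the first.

minor sixth

The roots are G♯ and E.
From G♯ to E: 8 semitones over a sixth = minor.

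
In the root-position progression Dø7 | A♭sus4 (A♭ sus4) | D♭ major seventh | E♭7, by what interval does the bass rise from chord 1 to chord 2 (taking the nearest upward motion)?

diminished 5th

The roots are D and A♭.
D up to A♭ is 6 semitones, a half step narrower than a perfect fifth, so the interval is diminished.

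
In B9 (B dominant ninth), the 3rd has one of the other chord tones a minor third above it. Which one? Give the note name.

F#

The chord tones of B9 are B–D♯–F♯–A–C♯.
The 3rd is D♯. A minor third above D♯ is F♯.
F♯ is the chord's 5th.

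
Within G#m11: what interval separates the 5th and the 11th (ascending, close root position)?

G#m11: G#-B-D#-F#-A#-C#.
That puts D# below C#.
D# up to C# is 10 semitones, a half step narrower than a major seventh, so the interval is minor.

minor 7th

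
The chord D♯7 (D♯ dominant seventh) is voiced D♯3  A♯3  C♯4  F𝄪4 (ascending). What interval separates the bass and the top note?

M10

The outer voices are D♯3 and F𝄪4.
D♯ up to F𝄪 spans 10 letter names and 16 semitones — a major tenth.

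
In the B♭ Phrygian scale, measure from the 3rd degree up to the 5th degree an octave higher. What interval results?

major tenth

Spelling the B♭ Phrygian scale: B♭ C♭ D♭ E♭ F G♭ A♭.
So we need the interval from D♭ up to F.
From D♭ to F is 16 semitones, exactly the major tenth.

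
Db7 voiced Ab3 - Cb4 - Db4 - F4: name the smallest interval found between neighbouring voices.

Adjacent intervals: Ab3→Cb4 = minor third; Cb4→Db4 = major second; Db4→F4 = major third.
The smallest is Cb4 to Db4, a major second (2 semitones).

major 2nd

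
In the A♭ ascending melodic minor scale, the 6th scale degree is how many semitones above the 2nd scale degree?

7

The scale is A♭ B♭ C♭ D♭ E♭ F G.
B♭ up to F is a perfect fifth — 7 semitones.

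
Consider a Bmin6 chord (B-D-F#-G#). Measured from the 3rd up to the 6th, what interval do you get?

That puts D below G#.
From D to G#: 6 semitones over a fourth = augmented.

A4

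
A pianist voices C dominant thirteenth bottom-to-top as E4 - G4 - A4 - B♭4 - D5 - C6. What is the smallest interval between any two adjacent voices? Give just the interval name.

minor second

Adjacent intervals: E4→G4 = minor third; G4→A4 = major second; A4→B♭4 = minor second; B♭4→D5 = major third; D5→C6 = minor seventh.
The smallest is A4 to B♭4, a minor second (1 semitone).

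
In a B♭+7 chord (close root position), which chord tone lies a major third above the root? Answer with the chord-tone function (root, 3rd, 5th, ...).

B♭ augmented seventh: B♭ D F♯ A♭.
The root is B♭. A major third above B♭ is D.
D is the chord's 3rd.

3rd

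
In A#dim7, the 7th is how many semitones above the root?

9

The chord tones of A# diminished seventh are A# C# E G.
A# to G is a diminished seventh: 9 semitones.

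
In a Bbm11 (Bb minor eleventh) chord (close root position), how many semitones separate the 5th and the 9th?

The chord tones of Bbm11 are Bb, Db, F, Ab, C, Eb.
F to C is a perfect fifth: 7 semitones.

7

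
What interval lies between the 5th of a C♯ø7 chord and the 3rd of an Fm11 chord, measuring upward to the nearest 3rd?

C♯ø7 has G as its 5th, and Fm11 has A♭ as its 3rd.
2 letter names make it a second; at 1 semitone (a half step narrower than major) the quality is minor.

minor 2nd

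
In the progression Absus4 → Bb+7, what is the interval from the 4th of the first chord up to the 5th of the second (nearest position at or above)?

augmented third

The 4th of Absus4 is Db; the 5th of Bb+7 is F#.
3 letter names make it a third; at 5 semitones (a half step wider than major) the quality is augmented.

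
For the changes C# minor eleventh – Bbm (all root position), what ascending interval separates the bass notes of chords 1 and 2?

The roots are C# and Bb.
From C# to Bb: 9 semitones over a seventh = diminished.

d7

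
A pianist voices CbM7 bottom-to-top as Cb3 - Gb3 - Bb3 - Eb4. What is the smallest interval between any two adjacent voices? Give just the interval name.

Adjacent intervals: Cb3→Gb3 = perfect fifth; Gb3→Bb3 = major third; Bb3→Eb4 = perfect fourth.
The smallest is Gb3 to Bb3, a major third (4 semitones).

major 3rd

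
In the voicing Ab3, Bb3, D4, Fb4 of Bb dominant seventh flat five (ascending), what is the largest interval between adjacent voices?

Adjacent intervals: Ab3→Bb3 = major second; Bb3→D4 = major third; D4→Fb4 = diminished third.
The largest is Bb3 to D4, a major third (4 semitones).

major third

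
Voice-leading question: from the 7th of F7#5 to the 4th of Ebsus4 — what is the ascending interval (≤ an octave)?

The 7th of F7#5 is Eb; the 4th of Ebsus4 is Ab.
Eb up to Ab spans 4 letter names and 5 semitones — a perfect fourth.

perfect fourth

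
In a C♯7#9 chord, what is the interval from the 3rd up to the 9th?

M7

The chord tones of C♯ dominant seventh sharp nine are C♯ E♯ G♯ B D𝄪.
3rd = E♯; 9th = D𝄪.
Counting 7 letters and 11 half steps from E♯ gives a major seventh.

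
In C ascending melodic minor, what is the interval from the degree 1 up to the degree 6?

C melodic minor: C D E♭ F G A B.
Degree 1 = C; degree 6 = A.
C up to A spans 6 letter names and 9 semitones — a major sixth.

major sixth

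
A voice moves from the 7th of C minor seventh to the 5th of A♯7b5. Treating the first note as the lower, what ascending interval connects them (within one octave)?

augmented fourth

The 7th of C minor seventh is B♭; the 5th of A♯7b5 is E.
From B♭ to E: 6 semitones over a fourth = augmented.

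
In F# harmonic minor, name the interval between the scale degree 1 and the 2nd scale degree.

major second

The scale runs F# G# A B C# D E#.
So we need the interval from F# up to G#.
Counting 2 letters and 2 half steps from F# gives a major second.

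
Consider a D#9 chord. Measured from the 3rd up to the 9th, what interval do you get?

D#9 is spelled D#, F##, A#, C#, E#.
So we need the interval from F## up to E#.
From F## to E#: 10 semitones over a seventh = minor.

minor seventh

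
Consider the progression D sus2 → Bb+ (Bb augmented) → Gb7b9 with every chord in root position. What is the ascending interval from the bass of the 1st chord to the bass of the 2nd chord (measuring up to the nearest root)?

The roots are D and Bb.
From D to Bb: 8 semitones over a sixth = minor.

minor 6th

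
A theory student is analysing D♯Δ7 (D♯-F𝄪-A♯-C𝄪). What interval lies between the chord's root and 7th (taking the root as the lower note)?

M7

That puts D♯ below C𝄪.
From D♯ to C𝄪 is 11 semitones, exactly the major seventh.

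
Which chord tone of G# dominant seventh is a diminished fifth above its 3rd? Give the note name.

F#

Spelling the chord: G#-B#-D#-F#.
The 3rd is B#. A diminished fifth above B# is F#.
F# is the chord's 7th.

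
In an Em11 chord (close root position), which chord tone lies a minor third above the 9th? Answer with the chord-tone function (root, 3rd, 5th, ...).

E minor eleventh is spelled E G B D F♯ A.
The 9th is F♯. A minor third above F♯ is A.
A is the chord's 11th.

11th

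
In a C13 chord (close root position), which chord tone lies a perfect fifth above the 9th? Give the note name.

A

C13 (C dominant thirteenth): C, E, G, Bb, D, A.
The 9th is D. A perfect fifth above D is A.
A is the chord's 13th.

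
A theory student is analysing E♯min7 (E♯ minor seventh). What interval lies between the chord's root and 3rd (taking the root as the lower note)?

minor third

The chord tones of E♯m7 are E♯-G♯-B♯-D♯.
Root = E♯; 3rd = G♯.
3 letter names make it a third; at 3 semitones (a half step narrower than major) the quality is minor.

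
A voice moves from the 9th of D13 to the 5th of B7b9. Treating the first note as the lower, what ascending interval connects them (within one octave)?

major 2nd

D13 has E as its 9th, and B7b9 has F# as its 5th.
Counting 2 letters and 2 half steps from E gives a major second.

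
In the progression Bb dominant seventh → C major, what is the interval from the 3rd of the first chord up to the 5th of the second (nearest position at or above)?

perfect fourth

The 3rd of Bb dominant seventh is D; the 5th of C major is G.
Counting 4 letters and 5 half steps from D gives a perfect fourth.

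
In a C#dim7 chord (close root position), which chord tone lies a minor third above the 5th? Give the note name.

The chord tones of C#dim7 are C#-E-G-Bb.
The 5th is G. A minor third above G is Bb.
Bb is the chord's 7th.

Bb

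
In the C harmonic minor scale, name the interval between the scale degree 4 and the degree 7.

Spelling the C harmonic minor scale: C D E♭ F G A♭ B.
Scale degree 4 = F; 7th degree = B.
4 letter names make it a fourth; at 6 semitones (a half step wider than perfect) the quality is augmented.

augmented 4th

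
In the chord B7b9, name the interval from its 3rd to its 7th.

Spelling the chord: B–D#–F#–A–C.
3rd = D#; 7th = A.
D# up to A is 6 semitones, a half step narrower than a perfect fifth, so the interval is diminished.

diminished 5th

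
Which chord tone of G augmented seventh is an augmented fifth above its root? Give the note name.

D#

G7#5 is spelled G B D# F.
The root is G. An augmented fifth above G is D#.
D# is the chord's 5th.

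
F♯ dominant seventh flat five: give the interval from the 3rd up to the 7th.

F♯7b5: F♯-A♯-C-E.
So we need the interval from A♯ up to E.
From A♯ to E: 6 semitones over a fifth = diminished.
That tritone between 3rd and 7th is what gives the dominant seventh its pull toward resolution.

d5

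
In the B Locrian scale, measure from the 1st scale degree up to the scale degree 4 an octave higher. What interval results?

B locrian: B C D E F G A.
That puts B below E.
B up to E spans 11 letter names and 17 semitones — a perfect eleventh.

perfect 11th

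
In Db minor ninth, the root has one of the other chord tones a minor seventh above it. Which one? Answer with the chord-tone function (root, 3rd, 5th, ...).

7th

Dbmin9 is spelled Db Fb Ab Cb Eb.
The root is Db. A minor seventh above Db is Cb.
Cb is the chord's 7th.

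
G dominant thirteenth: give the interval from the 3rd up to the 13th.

perfect eleventh

G13 (G dominant thirteenth) is spelled G–B–D–F–A–E.
That puts B below E.
Counting 11 letters and 17 half steps from B gives a perfect eleventh.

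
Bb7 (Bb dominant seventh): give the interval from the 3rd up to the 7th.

The chord tones of Bb dominant seventh are Bb, D, F, Ab.
The 3rd is D and the 7th is Ab.
From D to Ab: 6 semitones over a fifth = diminished.

diminished fifth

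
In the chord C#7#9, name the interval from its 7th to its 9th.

augmented third

The chord tones of C#7#9 are C#–E#–G#–B–D##.
7th = B; 9th = D##.
B up to D## is 5 semitones, a half step wider than a major third, so the interval is augmented.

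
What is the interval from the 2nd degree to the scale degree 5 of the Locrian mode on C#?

perfect 4th

Spelling the Locrian mode on C#: C# D E F# G A B.
So we need the interval from D up to G.
D up to G spans 4 letter names and 5 semitones — a perfect fourth.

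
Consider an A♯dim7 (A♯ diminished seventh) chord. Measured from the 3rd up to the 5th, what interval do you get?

A♯dim7 is spelled A♯-C♯-E-G.
So we need the interval from C♯ up to E.
C♯ up to E is 3 semitones, a half step narrower than a major third, so the interval is minor.

minor third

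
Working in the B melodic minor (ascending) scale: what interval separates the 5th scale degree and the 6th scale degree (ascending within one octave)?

major second

The scale runs B C# D E F# G# A#.
So we need the interval from F# up to G#.
From F# to G# is 2 semitones, exactly the major second.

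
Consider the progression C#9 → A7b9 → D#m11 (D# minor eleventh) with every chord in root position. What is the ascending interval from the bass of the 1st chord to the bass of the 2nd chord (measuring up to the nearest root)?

The roots are C# and A.
C# up to A is 8 semitones, a half step narrower than a major sixth, so the interval is minor.

minor sixth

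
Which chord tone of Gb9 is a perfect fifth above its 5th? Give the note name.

Ab

Gb dominant ninth: Gb, Bb, Db, Fb, Ab.
The 5th is Db. A perfect fifth above Db is Ab.
Ab is the chord's 9th.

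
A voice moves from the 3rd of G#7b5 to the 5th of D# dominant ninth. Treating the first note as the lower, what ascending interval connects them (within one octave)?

The 3rd of G#7b5 is B#; the 5th of D# dominant ninth is A#.
B# up to A# is 10 semitones, a half step narrower than a major seventh, so the interval is minor.

m7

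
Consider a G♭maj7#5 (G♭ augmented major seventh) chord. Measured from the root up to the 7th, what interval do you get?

major seventh

G♭ augmented major seventh is spelled G♭–B♭–D–F.
The root is G♭ and the 7th is F.
From G♭ to F is 11 semitones, exactly the major seventh.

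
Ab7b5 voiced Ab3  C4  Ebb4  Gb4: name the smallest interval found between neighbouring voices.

diminished third

Adjacent intervals: Ab3→C4 = major third; C4→Ebb4 = diminished third; Ebb4→Gb4 = major third.
The smallest is C4 to Ebb4, a diminished third (2 semitones).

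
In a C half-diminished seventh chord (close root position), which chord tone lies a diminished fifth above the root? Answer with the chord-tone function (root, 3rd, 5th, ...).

Spelling the chord: C-Eb-Gb-Bb.
The root is C. A diminished fifth above C is Gb.
Gb is the chord's 5th.

5th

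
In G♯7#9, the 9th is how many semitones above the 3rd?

G♯7#9 is spelled G♯ B♯ D♯ F♯ A𝄪.
B♯ to A𝄪 is a major seventh: 11 semitones.

11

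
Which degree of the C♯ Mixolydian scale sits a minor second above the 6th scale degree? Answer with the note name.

B

The scale is C♯ D♯ E♯ F♯ G♯ A♯ B.
The 6th scale degree is A♯; a minor second above that is B — scale degree 7.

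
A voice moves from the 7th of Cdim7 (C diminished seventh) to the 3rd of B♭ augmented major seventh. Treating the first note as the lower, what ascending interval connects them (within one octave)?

Cdim7 (C diminished seventh) has B𝄫 as its 7th, and B♭ augmented major seventh has D as its 3rd.
From B𝄫 to D: 5 semitones over a third = augmented.

augmented third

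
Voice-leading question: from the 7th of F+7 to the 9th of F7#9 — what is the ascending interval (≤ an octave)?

augmented third

F+7 has E♭ as its 7th, and F7#9 has G♯ as its 9th.
E♭ up to G♯ is 5 semitones, a half step wider than a major third, so the interval is augmented.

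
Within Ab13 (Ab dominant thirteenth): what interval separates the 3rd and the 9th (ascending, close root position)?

minor seventh

Ab13 (Ab dominant thirteenth): Ab, C, Eb, Gb, Bb, F.
So we need the interval from C up to Bb.
C up to Bb is 10 semitones, a half step narrower than a major seventh, so the interval is minor.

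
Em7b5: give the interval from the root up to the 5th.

diminished fifth

The chord tones of Em7b5 (E half-diminished seventh) are E-G-Bb-D.
The root is E and the 5th is Bb.
5 letter names make it a fifth; at 6 semitones (a half step narrower than perfect) the quality is diminished.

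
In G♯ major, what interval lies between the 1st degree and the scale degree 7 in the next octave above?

M14

Spelling G♯ major: G♯ A♯ B♯ C♯ D♯ E♯ F𝄪.
That puts G♯ below F𝄪.
G♯ up to F𝄪 spans 14 letter names and 23 semitones — a major fourteenth.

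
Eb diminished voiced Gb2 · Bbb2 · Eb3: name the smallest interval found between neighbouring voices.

Adjacent intervals: Gb2→Bbb2 = minor third; Bbb2→Eb3 = augmented fourth.
The smallest is Gb2 to Bbb2, a minor third (3 semitones).

m3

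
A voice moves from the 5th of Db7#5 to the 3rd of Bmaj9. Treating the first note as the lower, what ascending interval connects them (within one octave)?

The 5th of Db7#5 is A; the 3rd of Bmaj9 is D#.
From A to D#: 6 semitones over a fourth = augmented.

A4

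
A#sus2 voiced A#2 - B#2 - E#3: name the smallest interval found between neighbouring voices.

major second

Adjacent intervals: A#2→B#2 = major second; B#2→E#3 = perfect fourth.
The smallest is A#2 to B#2, a major second (2 semitones).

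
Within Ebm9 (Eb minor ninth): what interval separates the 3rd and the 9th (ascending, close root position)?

M7

Spelling the chord: Eb-Gb-Bb-Db-F.
The 3rd is Gb and the 9th is F.
Counting 7 letters and 11 half steps from Gb gives a major seventh.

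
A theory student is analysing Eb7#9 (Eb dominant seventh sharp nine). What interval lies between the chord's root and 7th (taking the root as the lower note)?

minor seventh

Eb7#9 is spelled Eb, G, Bb, Db, F#.
That puts Eb below Db.
7 letter names make it a seventh; at 10 semitones (a half step narrower than major) the quality is minor.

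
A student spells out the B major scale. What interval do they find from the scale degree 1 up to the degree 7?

major seventh

B major: B C# D# E F# G# A#.
So we need the interval from B up to A#.
Counting 7 letters and 11 half steps from B gives a major seventh.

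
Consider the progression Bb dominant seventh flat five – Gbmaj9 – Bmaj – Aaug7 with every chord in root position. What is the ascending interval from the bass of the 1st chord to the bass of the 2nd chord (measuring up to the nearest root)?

The roots are Bb and Gb.
Bb up to Gb is 8 semitones, a half step narrower than a major sixth, so the interval is minor.

minor 6th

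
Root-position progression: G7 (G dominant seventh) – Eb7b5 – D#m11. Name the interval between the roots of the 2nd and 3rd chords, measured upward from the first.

The roots are Eb and D#.
7 letter names make it a seventh; at 12 semitones (a half step wider than major) the quality is augmented.

augmented 7th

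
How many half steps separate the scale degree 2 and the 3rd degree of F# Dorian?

1

The scale is F# G# A B C# D# E.
G# up to A is a minor second — 1 semitone.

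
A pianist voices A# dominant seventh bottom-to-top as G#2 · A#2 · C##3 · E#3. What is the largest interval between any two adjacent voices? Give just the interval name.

Adjacent intervals: G#2→A#2 = major second; A#2→C##3 = major third; C##3→E#3 = minor third.
The largest is A#2 to C##3, a major third (4 semitones).

major third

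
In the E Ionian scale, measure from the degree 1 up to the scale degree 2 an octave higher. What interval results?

E major: E F# G# A B C# D#.
So we need the interval from E up to F#.
From E to F# is 14 semitones, exactly the major ninth.

major ninth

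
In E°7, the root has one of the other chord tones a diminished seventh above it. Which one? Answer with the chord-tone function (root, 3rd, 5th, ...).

7th

Spelling the chord: E–G–Bb–Db.
The root is E. A diminished seventh above E is Db.
Db is the chord's 7th.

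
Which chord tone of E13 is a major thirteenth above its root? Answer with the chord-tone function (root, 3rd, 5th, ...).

E13: E G# B D F# C#.
The root is E. A major thirteenth above E is C#.
C# is the chord's 13th.

13th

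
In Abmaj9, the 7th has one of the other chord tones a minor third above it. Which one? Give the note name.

Spelling the chord: Ab, C, Eb, G, Bb.
The 7th is G. A minor third above G is Bb.
Bb is the chord's 9th.

Bb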